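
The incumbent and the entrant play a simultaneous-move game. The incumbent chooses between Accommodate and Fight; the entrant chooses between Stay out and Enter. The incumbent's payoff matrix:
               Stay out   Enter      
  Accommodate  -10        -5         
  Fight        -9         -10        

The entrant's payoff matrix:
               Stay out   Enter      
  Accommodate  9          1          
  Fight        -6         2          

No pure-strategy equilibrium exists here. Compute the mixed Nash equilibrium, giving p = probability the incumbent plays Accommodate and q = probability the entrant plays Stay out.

Set the entrant's expected payoff from Stay out equal to that from Enter:
  the entrant's payoff to Stay out: p·9 + (1−p)·(-6) = 15p - 6
  the entrant's payoff to Enter: p·1 + (1−p)·2 = -p + 2
  15p - 6 = -p + 2  ⇒  16p = 8  ⇒  p = 1/2.
The entrant's mix must leave the incumbent indifferent between Accommodate and Fight.
  the incumbent's payoff from Accommodate: q·(-10) + (1−q)·(-5) = -5q - 5
  the incumbent's payoff from Fight: q·(-9) + (1−q)·(-10) = q - 10
  -5q - 5 = q - 10  ⇒  -6q = -5  ⇒  q = 5/6.

p = 1/2, q = 5/6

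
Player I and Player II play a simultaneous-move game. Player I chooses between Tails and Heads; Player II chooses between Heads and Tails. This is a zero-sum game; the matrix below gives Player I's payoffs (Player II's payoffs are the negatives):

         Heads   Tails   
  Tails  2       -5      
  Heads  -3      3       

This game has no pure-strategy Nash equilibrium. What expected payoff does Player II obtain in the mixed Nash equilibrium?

9/13

Player II's indifference between Heads and Tails determines Player I's mixing probability p:
  Player II's expected payoff from Heads: p·(-2) + (1−p)·3 = -5p + 3
  Player II's expected payoff from Tails: p·5 + (1−p)·(-3) = 8p - 3
  -5p + 3 = 8p - 3  ⇒  -13p = -6  ⇒  p = 6/13.
At equilibrium Player II is indifferent across columns, so Player II's payoff equals the payoff from Heads: (6/13)·(-2) + (7/13)·3 = 9/13.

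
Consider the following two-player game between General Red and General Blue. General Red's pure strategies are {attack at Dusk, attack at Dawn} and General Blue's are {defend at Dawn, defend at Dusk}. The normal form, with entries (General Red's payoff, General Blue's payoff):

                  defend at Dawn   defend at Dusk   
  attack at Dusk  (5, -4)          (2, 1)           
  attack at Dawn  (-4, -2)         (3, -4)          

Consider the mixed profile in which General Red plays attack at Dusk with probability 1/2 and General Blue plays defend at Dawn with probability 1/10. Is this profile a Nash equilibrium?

Given General Red's mix p = 1/2, General Blue's payoff from defend at Dawn is -3 but from defend at Dusk is -3/2. General Blue strictly prefers defend at Dusk, so General Blue would not mix.
So the proposed profile is not a Nash equilibrium.

No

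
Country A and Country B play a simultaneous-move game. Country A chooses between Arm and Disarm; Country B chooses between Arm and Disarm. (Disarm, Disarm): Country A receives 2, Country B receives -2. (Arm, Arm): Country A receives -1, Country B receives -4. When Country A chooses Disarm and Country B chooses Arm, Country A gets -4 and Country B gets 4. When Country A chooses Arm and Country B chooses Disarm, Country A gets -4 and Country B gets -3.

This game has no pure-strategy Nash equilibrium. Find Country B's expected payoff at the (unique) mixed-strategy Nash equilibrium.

For Country B to be willing to mix, Country B must be indifferent between Arm and Disarm, which pins down Country A's mix.
  Country B's payoff to Arm: p·(-4) + (1−p)·4 = -8p + 4
  Country B's payoff to Disarm: p·(-3) + (1−p)·(-2) = -p - 2
  -8p + 4 = -p - 2  ⇒  -7p = -6  ⇒  p = 6/7.
At equilibrium Country B is indifferent across columns, so Country B's payoff equals the payoff from Arm: (6/7)·(-4) + (1/7)·4 = -20/7.

-20/7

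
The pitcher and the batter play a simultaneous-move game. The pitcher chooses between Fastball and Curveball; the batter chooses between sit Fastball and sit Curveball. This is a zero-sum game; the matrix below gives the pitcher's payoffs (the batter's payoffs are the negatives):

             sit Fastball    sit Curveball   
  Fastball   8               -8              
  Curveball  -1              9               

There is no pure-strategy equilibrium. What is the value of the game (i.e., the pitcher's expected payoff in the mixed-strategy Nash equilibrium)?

v = 32/13

The batter's mix must leave the pitcher indifferent between Fastball and Curveball.
  the pitcher's expected payoff from Fastball: q·8 + (1−q)·(-8) = 16q - 8
  the pitcher's expected payoff from Curveball: q·(-1) + (1−q)·9 = -10q + 9
  16q - 8 = -10q + 9  ⇒  26q = 17  ⇒  q = 17/26.
The value is the pitcher's expected payoff against this mix (using Fastball): (17/26)·8 + (9/26)·(-8) = 32/13.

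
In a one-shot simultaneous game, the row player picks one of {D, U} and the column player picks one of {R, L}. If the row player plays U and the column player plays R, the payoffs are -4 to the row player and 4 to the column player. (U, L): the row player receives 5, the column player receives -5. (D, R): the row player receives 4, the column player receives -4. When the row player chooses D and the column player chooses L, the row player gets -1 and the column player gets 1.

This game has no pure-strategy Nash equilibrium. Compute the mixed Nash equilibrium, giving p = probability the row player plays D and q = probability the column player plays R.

p = 9/14, q = 3/7

For the column player to be willing to mix, the column player must be indifferent between R and L, which pins down the row player's mix.
  the column player's payoff from R: p·(-4) + (1−p)·4 = -8p + 4
  the column player's payoff from L: p·1 + (1−p)·(-5) = 6p - 5
  -8p + 4 = 6p - 5  ⇒  -14p = -9  ⇒  p = 9/14.
The column player's mix must leave the row player indifferent between D and U.
  the row player's payoff to D: q·4 + (1−q)·(-1) = 5q - 1
  the row player's payoff to U: q·(-4) + (1−q)·5 = -9q + 5
  5q - 1 = -9q + 5  ⇒  14q = 6  ⇒  q = 3/7.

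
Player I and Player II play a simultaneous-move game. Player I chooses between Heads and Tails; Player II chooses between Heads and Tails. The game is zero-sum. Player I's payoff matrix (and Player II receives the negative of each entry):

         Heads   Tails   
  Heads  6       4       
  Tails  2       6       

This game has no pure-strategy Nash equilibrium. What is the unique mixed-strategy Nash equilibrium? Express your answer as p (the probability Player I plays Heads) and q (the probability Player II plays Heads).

p = 2/3, q = 1/3

Player I's mix must leave Player II indifferent between Heads and Tails.
  Player II's payoff from Heads: p·(-6) + (1−p)·(-2) = -4p - 2
  Player II's payoff from Tails: p·(-4) + (1−p)·(-6) = 2p - 6
  -4p - 2 = 2p - 6  ⇒  -6p = -4  ⇒  p = 2/3.
Set Player I's expected payoff from Heads equal to that from Tails:
  Player I's payoff to Heads: q·6 + (1−q)·4 = 2q + 4
  Player I's payoff to Tails: q·2 + (1−q)·6 = -4q + 6
  2q + 4 = -4q + 6  ⇒  6q = 2  ⇒  q = 1/3.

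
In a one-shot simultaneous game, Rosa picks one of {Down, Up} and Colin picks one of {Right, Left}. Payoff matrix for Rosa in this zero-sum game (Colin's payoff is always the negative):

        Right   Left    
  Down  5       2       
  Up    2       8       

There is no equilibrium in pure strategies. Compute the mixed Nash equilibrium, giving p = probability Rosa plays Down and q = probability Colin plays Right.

p = 2/3, q = 2/3

In a mixed equilibrium Colin is indifferent between Right and Left; this condition fixes p.
  Colin's payoff to Right: p·(-5) + (1−p)·(-2) = -3p - 2
  Colin's payoff to Left: p·(-2) + (1−p)·(-8) = 6p - 8
  -3p - 2 = 6p - 8  ⇒  -9p = -6  ⇒  p = 2/3.
Colin's mix must leave Rosa indifferent between Down and Up.
  Rosa's expected payoff from Down: q·5 + (1−q)·2 = 3q + 2
  Rosa's expected payoff from Up: q·2 + (1−q)·8 = -6q + 8
  3q + 2 = -6q + 8  ⇒  9q = 6  ⇒  q = 2/3.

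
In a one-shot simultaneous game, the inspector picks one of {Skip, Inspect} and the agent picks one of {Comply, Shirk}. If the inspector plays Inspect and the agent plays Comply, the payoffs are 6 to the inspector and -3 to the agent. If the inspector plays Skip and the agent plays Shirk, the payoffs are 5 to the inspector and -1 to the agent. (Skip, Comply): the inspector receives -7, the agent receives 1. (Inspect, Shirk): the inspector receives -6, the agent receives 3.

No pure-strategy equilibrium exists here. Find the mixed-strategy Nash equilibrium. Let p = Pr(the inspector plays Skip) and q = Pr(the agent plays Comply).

p = 3/4, q = 11/24

The inspector's mix must leave the agent indifferent between Comply and Shirk.
  the agent's expected payoff from Comply: p·1 + (1−p)·(-3) = 4p - 3
  the agent's expected payoff from Shirk: p·(-1) + (1−p)·3 = -4p + 3
  4p - 3 = -4p + 3  ⇒  8p = 6  ⇒  p = 3/4.
The inspector's indifference between Skip and Inspect determines the agent's mixing probability q:
  the inspector's payoff to Skip: q·(-7) + (1−q)·5 = -12q + 5
  the inspector's payoff to Inspect: q·6 + (1−q)·(-6) = 12q - 6
  -12q + 5 = 12q - 6  ⇒  -24q = -11  ⇒  q = 11/24.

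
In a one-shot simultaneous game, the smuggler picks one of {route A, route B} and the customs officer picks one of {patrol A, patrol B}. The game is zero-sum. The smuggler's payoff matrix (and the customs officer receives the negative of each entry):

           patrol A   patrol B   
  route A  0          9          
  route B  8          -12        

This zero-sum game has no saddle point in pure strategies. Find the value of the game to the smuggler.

v = 72/29

For the smuggler to be willing to mix, the smuggler must be indifferent between route A and route B, which pins down the customs officer's mix.
  the smuggler's payoff from route A: q·0 + (1−q)·9 = -9q + 9
  the smuggler's payoff from route B: q·8 + (1−q)·(-12) = 20q - 12
  -9q + 9 = 20q - 12  ⇒  -29q = -21  ⇒  q = 21/29.
The value is the smuggler's expected payoff against this mix (using route A): (21/29)·0 + (8/29)·9 = 72/29.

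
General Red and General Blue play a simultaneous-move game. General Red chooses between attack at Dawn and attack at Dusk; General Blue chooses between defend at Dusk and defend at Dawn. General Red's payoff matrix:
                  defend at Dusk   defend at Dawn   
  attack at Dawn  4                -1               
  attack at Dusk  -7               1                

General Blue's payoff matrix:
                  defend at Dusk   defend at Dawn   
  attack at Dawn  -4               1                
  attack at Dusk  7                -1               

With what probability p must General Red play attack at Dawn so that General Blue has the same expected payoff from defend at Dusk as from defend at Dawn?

General Red's mix must leave General Blue indifferent between defend at Dusk and defend at Dawn.
  General Blue's expected payoff from defend at Dusk: p·(-4) + (1−p)·7 = -11p + 7
  General Blue's expected payoff from defend at Dawn: p·1 + (1−p)·(-1) = 2p - 1
  -11p + 7 = 2p - 1  ⇒  -13p = -8  ⇒  p = 8/13.

p = 8/13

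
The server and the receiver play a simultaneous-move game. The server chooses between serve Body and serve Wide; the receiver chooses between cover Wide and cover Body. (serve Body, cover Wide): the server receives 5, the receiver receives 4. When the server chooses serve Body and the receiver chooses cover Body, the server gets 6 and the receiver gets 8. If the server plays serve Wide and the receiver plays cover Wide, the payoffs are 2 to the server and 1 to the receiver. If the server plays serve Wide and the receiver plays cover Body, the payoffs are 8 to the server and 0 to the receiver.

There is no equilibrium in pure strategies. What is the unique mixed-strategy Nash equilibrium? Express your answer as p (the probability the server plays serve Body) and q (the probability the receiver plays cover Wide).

In a mixed equilibrium the receiver is indifferent between cover Wide and cover Body; this condition fixes p.
  the receiver's payoff to cover Wide: p·4 + (1−p)·1 = 3p + 1
  the receiver's payoff to cover Body: p·8 + (1−p)·0 = 8p
  3p + 1 = 8p  ⇒  -5p = -1  ⇒  p = 1/5.
Set the server's expected payoff from serve Body equal to that from serve Wide:
  the server's payoff to serve Body: q·5 + (1−q)·6 = -q + 6
  the server's payoff to serve Wide: q·2 + (1−q)·8 = -6q + 8
  -q + 6 = -6q + 8  ⇒  5q = 2  ⇒  q = 2/5.

p = 1/5, q = 2/5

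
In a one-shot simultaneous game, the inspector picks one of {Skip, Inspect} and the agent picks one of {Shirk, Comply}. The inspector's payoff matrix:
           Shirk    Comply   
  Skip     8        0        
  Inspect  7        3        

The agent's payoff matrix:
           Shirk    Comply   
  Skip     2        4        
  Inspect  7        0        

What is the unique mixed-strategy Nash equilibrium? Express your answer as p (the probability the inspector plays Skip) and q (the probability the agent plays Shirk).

Set the agent's expected payoff from Shirk equal to that from Comply:
  the agent's payoff from Shirk: p·2 + (1−p)·7 = -5p + 7
  the agent's payoff from Comply: p·4 + (1−p)·0 = 4p
  -5p + 7 = 4p  ⇒  -9p = -7  ⇒  p = 7/9.
The inspector's indifference between Skip and Inspect determines the agent's mixing probability q:
  the inspector's payoff from Skip: q·8 + (1−q)·0 = 8q
  the inspector's payoff from Inspect: q·7 + (1−q)·3 = 4q + 3
  8q = 4q + 3  ⇒  4q = 3  ⇒  q = 3/4.

p = 7/9, q = 3/4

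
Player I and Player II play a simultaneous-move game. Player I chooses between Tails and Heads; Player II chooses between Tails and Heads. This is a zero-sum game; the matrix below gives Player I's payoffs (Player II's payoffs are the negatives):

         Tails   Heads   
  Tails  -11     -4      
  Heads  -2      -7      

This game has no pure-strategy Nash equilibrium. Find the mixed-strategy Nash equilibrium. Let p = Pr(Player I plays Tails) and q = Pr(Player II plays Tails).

In a mixed equilibrium Player II is indifferent between Tails and Heads; this condition fixes p.
  Player II's payoff to Tails: p·11 + (1−p)·2 = 9p + 2
  Player II's payoff to Heads: p·4 + (1−p)·7 = -3p + 7
  9p + 2 = -3p + 7  ⇒  12p = 5  ⇒  p = 5/12.
In a mixed equilibrium Player I is indifferent between Tails and Heads; this condition fixes q.
  Player I's payoff to Tails: q·(-11) + (1−q)·(-4) = -7q - 4
  Player I's payoff to Heads: q·(-2) + (1−q)·(-7) = 5q - 7
  -7q - 4 = 5q - 7  ⇒  -12q = -3  ⇒  q = 1/4.

p = 5/12, q = 1/4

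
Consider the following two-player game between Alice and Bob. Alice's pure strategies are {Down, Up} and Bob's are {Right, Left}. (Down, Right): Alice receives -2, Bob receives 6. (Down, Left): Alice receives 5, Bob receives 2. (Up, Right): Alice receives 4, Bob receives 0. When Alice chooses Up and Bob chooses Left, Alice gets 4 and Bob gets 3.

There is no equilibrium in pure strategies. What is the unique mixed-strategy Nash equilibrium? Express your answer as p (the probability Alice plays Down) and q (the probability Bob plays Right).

p = 3/7, q = 1/7

Alice's mix must leave Bob indifferent between Right and Left.
  Bob's expected payoff from Right: p·6 + (1−p)·0 = 6p
  Bob's expected payoff from Left: p·2 + (1−p)·3 = -p + 3
  6p = -p + 3  ⇒  7p = 3  ⇒  p = 3/7.
For Alice to be willing to mix, Alice must be indifferent between Down and Up, which pins down Bob's mix.
  Alice's payoff to Down: q·(-2) + (1−q)·5 = -7q + 5
  Alice's payoff to Up: q·4 + (1−q)·4 = 4
  -7q + 5 = 4  ⇒  -7q = -1  ⇒  q = 1/7.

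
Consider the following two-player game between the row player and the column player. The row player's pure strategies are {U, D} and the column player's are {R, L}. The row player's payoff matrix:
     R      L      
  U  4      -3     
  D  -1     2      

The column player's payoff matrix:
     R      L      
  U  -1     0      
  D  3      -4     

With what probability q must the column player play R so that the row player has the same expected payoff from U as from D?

q = 1/2

Set the row player's expected payoff from U equal to that from D:
  the row player's payoff from U: q·4 + (1−q)·(-3) = 7q - 3
  the row player's payoff from D: q·(-1) + (1−q)·2 = -3q + 2
  7q - 3 = -3q + 2  ⇒  10q = 5  ⇒  q = 1/2.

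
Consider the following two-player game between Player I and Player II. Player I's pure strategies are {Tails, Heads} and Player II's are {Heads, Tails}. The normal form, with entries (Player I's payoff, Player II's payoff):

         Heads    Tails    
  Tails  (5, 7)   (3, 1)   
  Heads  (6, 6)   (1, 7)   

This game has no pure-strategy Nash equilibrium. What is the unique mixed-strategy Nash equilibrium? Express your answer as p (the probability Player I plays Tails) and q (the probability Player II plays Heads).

p = 1/7, q = 2/3

In a mixed equilibrium Player II is indifferent between Heads and Tails; this condition fixes p.
  Player II's expected payoff from Heads: p·7 + (1−p)·6 = p + 6
  Player II's expected payoff from Tails: p·1 + (1−p)·7 = -6p + 7
  p + 6 = -6p + 7  ⇒  7p = 1  ⇒  p = 1/7.
Player I's indifference between Tails and Heads determines Player II's mixing probability q:
  Player I's payoff to Tails: q·5 + (1−q)·3 = 2q + 3
  Player I's payoff to Heads: q·6 + (1−q)·1 = 5q + 1
  2q + 3 = 5q + 1  ⇒  -3q = -2  ⇒  q = 2/3.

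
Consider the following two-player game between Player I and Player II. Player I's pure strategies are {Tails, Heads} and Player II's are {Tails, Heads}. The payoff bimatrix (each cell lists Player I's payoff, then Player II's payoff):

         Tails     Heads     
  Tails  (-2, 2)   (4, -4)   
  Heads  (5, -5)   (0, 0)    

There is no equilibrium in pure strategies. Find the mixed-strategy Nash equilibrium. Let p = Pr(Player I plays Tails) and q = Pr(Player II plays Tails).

p = 5/11, q = 4/11

Player I's mix must leave Player II indifferent between Tails and Heads.
  Player II's expected payoff from Tails: p·2 + (1−p)·(-5) = 7p - 5
  Player II's expected payoff from Heads: p·(-4) + (1−p)·0 = -4p
  7p - 5 = -4p  ⇒  11p = 5  ⇒  p = 5/11.
In a mixed equilibrium Player I is indifferent between Tails and Heads; this condition fixes q.
  Player I's expected payoff from Tails: q·(-2) + (1−q)·4 = -6q + 4
  Player I's expected payoff from Heads: q·5 + (1−q)·0 = 5q
  -6q + 4 = 5q  ⇒  -11q = -4  ⇒  q = 4/11.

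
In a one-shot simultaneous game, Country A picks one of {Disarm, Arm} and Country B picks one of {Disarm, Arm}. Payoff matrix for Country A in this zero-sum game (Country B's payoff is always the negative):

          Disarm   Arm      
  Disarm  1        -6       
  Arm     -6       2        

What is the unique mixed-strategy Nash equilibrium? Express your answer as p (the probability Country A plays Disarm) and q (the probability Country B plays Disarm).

p = 8/15, q = 8/15

In a mixed equilibrium Country B is indifferent between Disarm and Arm; this condition fixes p.
  Country B's expected payoff from Disarm: p·(-1) + (1−p)·6 = -7p + 6
  Country B's expected payoff from Arm: p·6 + (1−p)·(-2) = 8p - 2
  -7p + 6 = 8p - 2  ⇒  -15p = -8  ⇒  p = 8/15.
For Country A to be willing to mix, Country A must be indifferent between Disarm and Arm, which pins down Country B's mix.
  Country A's expected payoff from Disarm: q·1 + (1−q)·(-6) = 7q - 6
  Country A's expected payoff from Arm: q·(-6) + (1−q)·2 = -8q + 2
  7q - 6 = -8q + 2  ⇒  15q = 8  ⇒  q = 8/15.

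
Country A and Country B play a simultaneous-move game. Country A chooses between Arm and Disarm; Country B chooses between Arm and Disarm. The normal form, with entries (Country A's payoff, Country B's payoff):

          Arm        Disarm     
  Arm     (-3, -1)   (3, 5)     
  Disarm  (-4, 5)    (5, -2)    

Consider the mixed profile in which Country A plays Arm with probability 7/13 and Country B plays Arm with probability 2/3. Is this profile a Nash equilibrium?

Check Country B's indifference given Country A's mix p = 7/13:
  payoff from Arm = 23/13; payoff from Disarm = 23/13 — equal.
Check Country A's indifference given Country B's mix q = 2/3:
  payoff from Arm = -1; payoff from Disarm = -1 — equal.
Both players are indifferent, so neither can profitably deviate.

Yes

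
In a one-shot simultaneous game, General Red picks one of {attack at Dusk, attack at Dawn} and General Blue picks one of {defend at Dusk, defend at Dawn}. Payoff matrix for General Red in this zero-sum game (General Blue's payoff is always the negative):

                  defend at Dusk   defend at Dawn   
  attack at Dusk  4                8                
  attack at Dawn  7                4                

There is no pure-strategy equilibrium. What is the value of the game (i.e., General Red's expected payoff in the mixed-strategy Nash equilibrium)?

General Blue's mix must leave General Red indifferent between attack at Dusk and attack at Dawn.
  General Red's expected payoff from attack at Dusk: q·4 + (1−q)·8 = -4q + 8
  General Red's expected payoff from attack at Dawn: q·7 + (1−q)·4 = 3q + 4
  -4q + 8 = 3q + 4  ⇒  -7q = -4  ⇒  q = 4/7.
The value is General Red's expected payoff against this mix (using attack at Dusk): (4/7)·4 + (3/7)·8 = 40/7.

v = 40/7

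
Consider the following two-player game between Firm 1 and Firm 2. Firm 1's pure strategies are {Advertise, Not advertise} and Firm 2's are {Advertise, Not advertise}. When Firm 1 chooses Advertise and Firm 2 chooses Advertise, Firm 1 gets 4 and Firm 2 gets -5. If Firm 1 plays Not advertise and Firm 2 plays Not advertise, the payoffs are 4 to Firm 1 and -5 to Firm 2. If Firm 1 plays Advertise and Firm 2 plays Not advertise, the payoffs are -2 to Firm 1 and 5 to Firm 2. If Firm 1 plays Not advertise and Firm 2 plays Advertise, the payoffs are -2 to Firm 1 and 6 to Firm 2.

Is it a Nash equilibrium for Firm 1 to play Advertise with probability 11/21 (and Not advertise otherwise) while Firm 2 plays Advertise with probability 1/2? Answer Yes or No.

Check Firm 2's indifference given Firm 1's mix p = 11/21:
  payoff from Advertise = 5/21; payoff from Not advertise = 5/21 — equal.
Check Firm 1's indifference given Firm 2's mix q = 1/2:
  payoff from Advertise = 1; payoff from Not advertise = 1 — equal.
Both players are indifferent, so neither can profitably deviate.

Yes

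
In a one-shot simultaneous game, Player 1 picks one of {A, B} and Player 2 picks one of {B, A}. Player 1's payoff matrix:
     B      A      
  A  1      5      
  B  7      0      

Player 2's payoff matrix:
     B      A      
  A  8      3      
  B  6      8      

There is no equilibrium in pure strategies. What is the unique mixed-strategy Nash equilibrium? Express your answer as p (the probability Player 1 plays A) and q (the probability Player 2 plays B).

p = 2/7, q = 5/11

Player 2's indifference between B and A determines Player 1's mixing probability p:
  Player 2's expected payoff from B: p·8 + (1−p)·6 = 2p + 6
  Player 2's expected payoff from A: p·3 + (1−p)·8 = -5p + 8
  2p + 6 = -5p + 8  ⇒  7p = 2  ⇒  p = 2/7.
Set Player 1's expected payoff from A equal to that from B:
  Player 1's payoff to A: q·1 + (1−q)·5 = -4q + 5
  Player 1's payoff to B: q·7 + (1−q)·0 = 7q
  -4q + 5 = 7q  ⇒  -11q = -5  ⇒  q = 5/11.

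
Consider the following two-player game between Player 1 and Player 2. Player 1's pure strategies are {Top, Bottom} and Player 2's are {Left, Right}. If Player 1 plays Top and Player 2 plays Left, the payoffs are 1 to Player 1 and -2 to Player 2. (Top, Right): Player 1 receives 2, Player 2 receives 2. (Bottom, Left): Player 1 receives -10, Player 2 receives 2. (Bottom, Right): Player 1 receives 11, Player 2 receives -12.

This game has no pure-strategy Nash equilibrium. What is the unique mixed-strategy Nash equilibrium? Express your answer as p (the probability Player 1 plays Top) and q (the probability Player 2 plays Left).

For Player 2 to be willing to mix, Player 2 must be indifferent between Left and Right, which pins down Player 1's mix.
  Player 2's payoff to Left: p·(-2) + (1−p)·2 = -4p + 2
  Player 2's payoff to Right: p·2 + (1−p)·(-12) = 14p - 12
  -4p + 2 = 14p - 12  ⇒  -18p = -14  ⇒  p = 7/9.
Player 1's indifference between Top and Bottom determines Player 2's mixing probability q:
  Player 1's payoff from Top: q·1 + (1−q)·2 = -q + 2
  Player 1's payoff from Bottom: q·(-10) + (1−q)·11 = -21q + 11
  -q + 2 = -21q + 11  ⇒  20q = 9  ⇒  q = 9/20.

p = 7/9, q = 9/20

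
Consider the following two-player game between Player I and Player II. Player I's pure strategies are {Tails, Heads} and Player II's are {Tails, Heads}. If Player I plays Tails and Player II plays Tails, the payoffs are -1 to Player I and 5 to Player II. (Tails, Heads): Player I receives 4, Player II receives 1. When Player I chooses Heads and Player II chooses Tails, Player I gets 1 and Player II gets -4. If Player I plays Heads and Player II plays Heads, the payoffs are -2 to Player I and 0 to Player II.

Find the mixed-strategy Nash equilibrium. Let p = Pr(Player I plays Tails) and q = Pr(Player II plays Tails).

p = 1/2, q = 3/4

Player II's indifference between Tails and Heads determines Player I's mixing probability p:
  Player II's expected payoff from Tails: p·5 + (1−p)·(-4) = 9p - 4
  Player II's expected payoff from Heads: p·1 + (1−p)·0 = p
  9p - 4 = p  ⇒  8p = 4  ⇒  p = 1/2.
Set Player I's expected payoff from Tails equal to that from Heads:
  Player I's payoff to Tails: q·(-1) + (1−q)·4 = -5q + 4
  Player I's payoff to Heads: q·1 + (1−q)·(-2) = 3q - 2
  -5q + 4 = 3q - 2  ⇒  -8q = -6  ⇒  q = 3/4.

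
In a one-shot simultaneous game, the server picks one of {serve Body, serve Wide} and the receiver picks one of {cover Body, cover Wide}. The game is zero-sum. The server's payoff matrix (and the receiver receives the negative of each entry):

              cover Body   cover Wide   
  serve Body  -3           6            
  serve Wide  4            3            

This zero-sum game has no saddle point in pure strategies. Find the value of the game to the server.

For the server to be willing to mix, the server must be indifferent between serve Body and serve Wide, which pins down the receiver's mix.
  the server's expected payoff from serve Body: q·(-3) + (1−q)·6 = -9q + 6
  the server's expected payoff from serve Wide: q·4 + (1−q)·3 = q + 3
  -9q + 6 = q + 3  ⇒  -10q = -3  ⇒  q = 3/10.
The value is the server's expected payoff against this mix (using serve Body): (3/10)·(-3) + (7/10)·6 = 33/10.

v = 33/10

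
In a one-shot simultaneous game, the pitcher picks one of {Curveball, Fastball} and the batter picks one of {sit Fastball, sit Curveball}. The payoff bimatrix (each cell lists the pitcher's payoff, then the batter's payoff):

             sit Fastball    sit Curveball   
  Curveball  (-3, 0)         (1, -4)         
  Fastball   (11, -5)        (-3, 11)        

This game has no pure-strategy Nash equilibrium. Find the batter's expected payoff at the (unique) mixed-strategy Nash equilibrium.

Set the batter's expected payoff from sit Fastball equal to that from sit Curveball:
  the batter's payoff from sit Fastball: p·0 + (1−p)·(-5) = 5p - 5
  the batter's payoff from sit Curveball: p·(-4) + (1−p)·11 = -15p + 11
  5p - 5 = -15p + 11  ⇒  20p = 16  ⇒  p = 4/5.
At equilibrium the batter is indifferent across columns, so the batter's payoff equals the payoff from sit Fastball: (4/5)·0 + (1/5)·(-5) = -1.

-1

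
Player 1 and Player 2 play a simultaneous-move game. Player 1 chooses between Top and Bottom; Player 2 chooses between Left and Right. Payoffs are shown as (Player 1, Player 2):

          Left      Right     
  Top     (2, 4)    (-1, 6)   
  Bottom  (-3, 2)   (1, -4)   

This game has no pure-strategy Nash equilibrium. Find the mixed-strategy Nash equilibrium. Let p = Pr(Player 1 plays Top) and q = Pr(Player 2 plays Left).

Player 2's indifference between Left and Right determines Player 1's mixing probability p:
  Player 2's expected payoff from Left: p·4 + (1−p)·2 = 2p + 2
  Player 2's expected payoff from Right: p·6 + (1−p)·(-4) = 10p - 4
  2p + 2 = 10p - 4  ⇒  -8p = -6  ⇒  p = 3/4.
Set Player 1's expected payoff from Top equal to that from Bottom:
  Player 1's payoff from Top: q·2 + (1−q)·(-1) = 3q - 1
  Player 1's payoff from Bottom: q·(-3) + (1−q)·1 = -4q + 1
  3q - 1 = -4q + 1  ⇒  7q = 2  ⇒  q = 2/7.

p = 3/4, q = 2/7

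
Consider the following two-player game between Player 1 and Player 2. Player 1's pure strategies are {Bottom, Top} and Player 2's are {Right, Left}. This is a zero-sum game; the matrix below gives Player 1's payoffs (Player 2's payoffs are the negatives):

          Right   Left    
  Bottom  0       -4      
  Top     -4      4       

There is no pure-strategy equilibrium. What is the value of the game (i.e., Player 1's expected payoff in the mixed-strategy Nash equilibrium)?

v = -4/3

Set Player 1's expected payoff from Bottom equal to that from Top:
  Player 1's payoff to Bottom: q·0 + (1−q)·(-4) = 4q - 4
  Player 1's payoff to Top: q·(-4) + (1−q)·4 = -8q + 4
  4q - 4 = -8q + 4  ⇒  12q = 8  ⇒  q = 2/3.
The value is Player 1's expected payoff against this mix (using Bottom): (2/3)·0 + (1/3)·(-4) = -4/3.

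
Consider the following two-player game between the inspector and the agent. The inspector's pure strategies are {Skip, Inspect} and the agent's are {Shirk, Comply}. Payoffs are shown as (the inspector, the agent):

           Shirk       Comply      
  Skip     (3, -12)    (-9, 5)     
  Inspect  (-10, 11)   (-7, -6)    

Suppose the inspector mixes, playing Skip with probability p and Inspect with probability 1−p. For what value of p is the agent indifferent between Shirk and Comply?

p = 1/2

In a mixed equilibrium the agent is indifferent between Shirk and Comply; this condition fixes p.
  the agent's payoff to Shirk: p·(-12) + (1−p)·11 = -23p + 11
  the agent's payoff to Comply: p·5 + (1−p)·(-6) = 11p - 6
  -23p + 11 = 11p - 6  ⇒  -34p = -17  ⇒  p = 1/2.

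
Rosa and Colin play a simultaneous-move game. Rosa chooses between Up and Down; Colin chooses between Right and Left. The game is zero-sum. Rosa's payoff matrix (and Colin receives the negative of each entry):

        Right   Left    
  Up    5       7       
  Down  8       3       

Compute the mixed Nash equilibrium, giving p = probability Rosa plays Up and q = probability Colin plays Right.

Colin's indifference between Right and Left determines Rosa's mixing probability p:
  Colin's payoff to Right: p·(-5) + (1−p)·(-8) = 3p - 8
  Colin's payoff to Left: p·(-7) + (1−p)·(-3) = -4p - 3
  3p - 8 = -4p - 3  ⇒  7p = 5  ⇒  p = 5/7.
Set Rosa's expected payoff from Up equal to that from Down:
  Rosa's expected payoff from Up: q·5 + (1−q)·7 = -2q + 7
  Rosa's expected payoff from Down: q·8 + (1−q)·3 = 5q + 3
  -2q + 7 = 5q + 3  ⇒  -7q = -4  ⇒  q = 4/7.

p = 5/7, q = 4/7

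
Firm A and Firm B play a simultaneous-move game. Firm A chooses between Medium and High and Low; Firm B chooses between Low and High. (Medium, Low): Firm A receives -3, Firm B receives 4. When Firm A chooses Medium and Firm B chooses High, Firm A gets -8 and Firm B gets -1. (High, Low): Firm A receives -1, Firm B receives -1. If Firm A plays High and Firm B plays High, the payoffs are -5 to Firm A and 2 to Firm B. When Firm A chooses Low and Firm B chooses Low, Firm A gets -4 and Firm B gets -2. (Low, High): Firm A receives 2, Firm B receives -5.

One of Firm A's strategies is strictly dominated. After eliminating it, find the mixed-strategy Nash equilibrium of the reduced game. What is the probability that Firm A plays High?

p = 1/2

Firm A's strategy Medium is strictly dominated by High: -1 > -3 and -5 > -8. Eliminate Medium.
In a mixed equilibrium Firm B is indifferent between Low and High; this condition fixes p.
  Firm B's payoff from Low: p·(-1) + (1−p)·(-2) = p - 2
  Firm B's payoff from High: p·2 + (1−p)·(-5) = 7p - 5
  p - 2 = 7p - 5  ⇒  -6p = -3  ⇒  p = 1/2.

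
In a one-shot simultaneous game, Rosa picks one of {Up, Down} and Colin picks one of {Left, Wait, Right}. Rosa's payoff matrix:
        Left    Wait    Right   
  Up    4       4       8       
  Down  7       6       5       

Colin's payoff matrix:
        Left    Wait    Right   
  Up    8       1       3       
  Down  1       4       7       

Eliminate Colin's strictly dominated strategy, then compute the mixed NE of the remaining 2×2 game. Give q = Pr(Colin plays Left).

Colin's strategy Wait is strictly dominated by Right: 3 > 1 and 7 > 4. Eliminate Wait.
Colin's mix must leave Rosa indifferent between Up and Down.
  Rosa's payoff to Up: q·4 + (1−q)·8 = -4q + 8
  Rosa's payoff to Down: q·7 + (1−q)·5 = 2q + 5
  -4q + 8 = 2q + 5  ⇒  -6q = -3  ⇒  q = 1/2.

q = 1/2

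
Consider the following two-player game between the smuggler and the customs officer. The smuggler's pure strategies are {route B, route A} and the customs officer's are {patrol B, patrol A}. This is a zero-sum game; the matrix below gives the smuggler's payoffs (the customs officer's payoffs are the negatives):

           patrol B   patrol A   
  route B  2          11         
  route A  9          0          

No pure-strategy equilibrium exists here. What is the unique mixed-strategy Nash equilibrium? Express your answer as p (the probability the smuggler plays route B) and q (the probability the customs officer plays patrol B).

The smuggler's mix must leave the customs officer indifferent between patrol B and patrol A.
  the customs officer's expected payoff from patrol B: p·(-2) + (1−p)·(-9) = 7p - 9
  the customs officer's expected payoff from patrol A: p·(-11) + (1−p)·0 = -11p
  7p - 9 = -11p  ⇒  18p = 9  ⇒  p = 1/2.
In a mixed equilibrium the smuggler is indifferent between route B and route A; this condition fixes q.
  the smuggler's payoff from route B: q·2 + (1−q)·11 = -9q + 11
  the smuggler's payoff from route A: q·9 + (1−q)·0 = 9q
  -9q + 11 = 9q  ⇒  -18q = -11  ⇒  q = 11/18.

p = 1/2, q = 11/18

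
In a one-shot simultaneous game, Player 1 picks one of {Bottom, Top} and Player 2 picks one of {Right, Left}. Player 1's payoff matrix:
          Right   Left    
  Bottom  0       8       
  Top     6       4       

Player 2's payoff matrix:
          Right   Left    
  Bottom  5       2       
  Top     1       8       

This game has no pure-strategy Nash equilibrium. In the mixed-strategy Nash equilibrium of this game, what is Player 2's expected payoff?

19/5

For Player 2 to be willing to mix, Player 2 must be indifferent between Right and Left, which pins down Player 1's mix.
  Player 2's expected payoff from Right: p·5 + (1−p)·1 = 4p + 1
  Player 2's expected payoff from Left: p·2 + (1−p)·8 = -6p + 8
  4p + 1 = -6p + 8  ⇒  10p = 7  ⇒  p = 7/10.
At equilibrium Player 2 is indifferent across columns, so Player 2's payoff equals the payoff from Right: (7/10)·5 + (3/10)·1 = 19/5.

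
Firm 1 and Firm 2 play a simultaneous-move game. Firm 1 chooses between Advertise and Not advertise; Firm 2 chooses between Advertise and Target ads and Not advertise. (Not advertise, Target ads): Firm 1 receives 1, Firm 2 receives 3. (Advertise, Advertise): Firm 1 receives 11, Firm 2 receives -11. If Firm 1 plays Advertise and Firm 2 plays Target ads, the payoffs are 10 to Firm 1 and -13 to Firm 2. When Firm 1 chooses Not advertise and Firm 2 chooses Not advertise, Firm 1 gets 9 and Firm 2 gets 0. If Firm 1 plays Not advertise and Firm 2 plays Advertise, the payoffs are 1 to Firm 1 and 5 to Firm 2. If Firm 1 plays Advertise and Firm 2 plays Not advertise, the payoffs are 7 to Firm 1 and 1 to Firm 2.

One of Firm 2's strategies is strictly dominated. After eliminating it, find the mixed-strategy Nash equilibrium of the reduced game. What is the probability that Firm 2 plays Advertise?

Firm 2's strategy Target ads is strictly dominated by Advertise: -11 > -13 and 5 > 3. Eliminate Target ads.
Firm 1's indifference between Advertise and Not advertise determines Firm 2's mixing probability q:
  Firm 1's payoff from Advertise: q·11 + (1−q)·7 = 4q + 7
  Firm 1's payoff from Not advertise: q·1 + (1−q)·9 = -8q + 9
  4q + 7 = -8q + 9  ⇒  12q = 2  ⇒  q = 1/6.

q = 1/6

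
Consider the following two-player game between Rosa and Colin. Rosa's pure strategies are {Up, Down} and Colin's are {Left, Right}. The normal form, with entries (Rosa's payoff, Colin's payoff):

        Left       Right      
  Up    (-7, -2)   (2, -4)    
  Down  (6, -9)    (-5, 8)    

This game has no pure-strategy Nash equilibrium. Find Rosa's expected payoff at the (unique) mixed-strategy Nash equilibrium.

-23/20

Rosa's indifference between Up and Down determines Colin's mixing probability q:
  Rosa's payoff from Up: q·(-7) + (1−q)·2 = -9q + 2
  Rosa's payoff from Down: q·6 + (1−q)·(-5) = 11q - 5
  -9q + 2 = 11q - 5  ⇒  -20q = -7  ⇒  q = 7/20.
At equilibrium Rosa is indifferent across rows, so Rosa's payoff equals the payoff from Up: (7/20)·(-7) + (13/20)·2 = -23/20.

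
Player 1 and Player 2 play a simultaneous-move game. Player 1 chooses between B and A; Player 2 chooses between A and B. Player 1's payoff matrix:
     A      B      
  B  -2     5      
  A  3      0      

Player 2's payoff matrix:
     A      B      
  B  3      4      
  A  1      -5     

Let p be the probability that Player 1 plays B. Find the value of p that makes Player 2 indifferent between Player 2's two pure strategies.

p = 6/7

For Player 2 to be willing to mix, Player 2 must be indifferent between A and B, which pins down Player 1's mix.
  Player 2's payoff to A: p·3 + (1−p)·1 = 2p + 1
  Player 2's payoff to B: p·4 + (1−p)·(-5) = 9p - 5
  2p + 1 = 9p - 5  ⇒  -7p = -6  ⇒  p = 6/7.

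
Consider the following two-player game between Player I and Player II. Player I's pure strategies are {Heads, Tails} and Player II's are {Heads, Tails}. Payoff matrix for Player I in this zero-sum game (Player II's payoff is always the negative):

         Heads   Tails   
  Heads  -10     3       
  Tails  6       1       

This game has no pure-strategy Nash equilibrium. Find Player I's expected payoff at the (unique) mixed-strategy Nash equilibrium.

Player I's indifference between Heads and Tails determines Player II's mixing probability q:
  Player I's expected payoff from Heads: q·(-10) + (1−q)·3 = -13q + 3
  Player I's expected payoff from Tails: q·6 + (1−q)·1 = 5q + 1
  -13q + 3 = 5q + 1  ⇒  -18q = -2  ⇒  q = 1/9.
At equilibrium Player I is indifferent across rows, so Player I's payoff equals the payoff from Heads: (1/9)·(-10) + (8/9)·3 = 14/9.

14/9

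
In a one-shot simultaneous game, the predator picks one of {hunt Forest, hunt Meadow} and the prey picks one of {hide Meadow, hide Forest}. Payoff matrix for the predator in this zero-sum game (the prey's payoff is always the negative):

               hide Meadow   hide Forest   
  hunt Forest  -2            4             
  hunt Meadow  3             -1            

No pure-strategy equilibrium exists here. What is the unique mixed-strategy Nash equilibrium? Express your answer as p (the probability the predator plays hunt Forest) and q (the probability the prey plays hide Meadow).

In a mixed equilibrium the prey is indifferent between hide Meadow and hide Forest; this condition fixes p.
  the prey's expected payoff from hide Meadow: p·2 + (1−p)·(-3) = 5p - 3
  the prey's expected payoff from hide Forest: p·(-4) + (1−p)·1 = -5p + 1
  5p - 3 = -5p + 1  ⇒  10p = 4  ⇒  p = 2/5.
For the predator to be willing to mix, the predator must be indifferent between hunt Forest and hunt Meadow, which pins down the prey's mix.
  the predator's payoff to hunt Forest: q·(-2) + (1−q)·4 = -6q + 4
  the predator's payoff to hunt Meadow: q·3 + (1−q)·(-1) = 4q - 1
  -6q + 4 = 4q - 1  ⇒  -10q = -5  ⇒  q = 1/2.

p = 2/5, q = 1/2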